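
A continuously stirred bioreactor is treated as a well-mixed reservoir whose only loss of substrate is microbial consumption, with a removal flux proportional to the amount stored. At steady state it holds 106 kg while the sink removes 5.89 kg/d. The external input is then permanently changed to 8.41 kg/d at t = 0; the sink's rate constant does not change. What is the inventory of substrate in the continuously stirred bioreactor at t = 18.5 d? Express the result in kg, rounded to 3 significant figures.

135 kg

τ = M₀/F₀ = 106/5.89 = 18.00 d; rate constant k = 1/τ.
New steady state M_∞ = F₁/k = F₁·τ = 8.41 × 18.00 = 151.35 kg.
M(t) = M_∞ + (M₀ − M_∞)·e^(−t/τ); t/τ = 18.5/18.00 = 1.028, so e^(−t/τ) = 0.3577.
M(t) = 151.35 − 45.35 × 0.3577 = 135.13 kg.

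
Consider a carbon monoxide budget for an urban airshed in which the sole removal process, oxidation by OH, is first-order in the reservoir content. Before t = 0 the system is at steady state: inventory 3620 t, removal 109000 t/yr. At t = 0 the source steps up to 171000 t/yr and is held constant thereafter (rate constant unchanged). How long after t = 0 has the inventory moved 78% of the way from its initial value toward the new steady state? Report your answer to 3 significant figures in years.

τ = M₀/F₀ = 3620/109000 = 0.03321 yr.
The remaining gap fraction is e^(−t/τ); 78% covered ⇒ e^(−t/τ) = 0.220.
t = −τ ln(0.220) = 0.03321 × 1.514 = 0.05029 yr.

0.0503 yr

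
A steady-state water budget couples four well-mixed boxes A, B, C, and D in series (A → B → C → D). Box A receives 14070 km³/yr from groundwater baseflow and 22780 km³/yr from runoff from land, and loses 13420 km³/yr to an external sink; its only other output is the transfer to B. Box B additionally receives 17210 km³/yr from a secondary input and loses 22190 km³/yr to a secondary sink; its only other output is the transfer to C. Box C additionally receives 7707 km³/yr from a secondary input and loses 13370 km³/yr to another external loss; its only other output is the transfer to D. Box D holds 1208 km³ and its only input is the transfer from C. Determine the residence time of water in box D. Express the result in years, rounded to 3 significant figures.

0.0945 yr

Box A: F(A→B) = (14070 + 22780) − 13420 = 23430 km³/yr.
Box B: F(B→C) = (23430 + 17210) − 22190 = 18450 km³/yr.
Box C: F(C→D) = (18450 + 7707) − 13370 = 12787 km³/yr.
Box D throughput = its input = 12787 km³/yr; τ = 1208 / 12787 = 0.09447 yr.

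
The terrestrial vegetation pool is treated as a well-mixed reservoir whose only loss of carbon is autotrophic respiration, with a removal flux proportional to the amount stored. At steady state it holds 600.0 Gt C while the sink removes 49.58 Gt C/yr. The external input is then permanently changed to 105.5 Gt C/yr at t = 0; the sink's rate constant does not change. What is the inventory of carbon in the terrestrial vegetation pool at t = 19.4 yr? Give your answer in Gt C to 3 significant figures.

The sink rate constant is k = F₀/M₀ = 49.58/600.0 = 0.08263 yr⁻¹.
Solving dM/dt = F₁ − kM with M(0) = M₀ gives M(t) = F₁/k + (M₀ − F₁/k)·e^(−kt).
F₁/k = 105.5/0.08263 = 1276.7 Gt C; kt = 0.08263 × 19.4 = 1.603, e^(−kt) = 0.2013.
M(19.4) = 1276.7 + (600.0 − 1276.7) × 0.2013 = 1276.7 − 136.2 = 1140.5 Gt C.

1140 Gt C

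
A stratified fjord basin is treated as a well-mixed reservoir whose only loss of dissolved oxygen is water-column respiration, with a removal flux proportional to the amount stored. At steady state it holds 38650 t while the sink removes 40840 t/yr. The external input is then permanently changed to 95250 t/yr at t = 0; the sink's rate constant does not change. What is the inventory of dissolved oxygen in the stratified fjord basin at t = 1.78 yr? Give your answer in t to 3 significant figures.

82300 t

τ = M₀/F₀ = 38650/40840 = 0.9464 yr; rate constant k = 1/τ.
New steady state M_∞ = F₁/k = F₁·τ = 95250 × 0.9464 = 90142 t.
M(t) = M_∞ + (M₀ − M_∞)·e^(−t/τ); t/τ = 1.78/0.9464 = 1.881, so e^(−t/τ) = 0.1525.
M(t) = 90142 − 51490 × 0.1525 = 82292 t.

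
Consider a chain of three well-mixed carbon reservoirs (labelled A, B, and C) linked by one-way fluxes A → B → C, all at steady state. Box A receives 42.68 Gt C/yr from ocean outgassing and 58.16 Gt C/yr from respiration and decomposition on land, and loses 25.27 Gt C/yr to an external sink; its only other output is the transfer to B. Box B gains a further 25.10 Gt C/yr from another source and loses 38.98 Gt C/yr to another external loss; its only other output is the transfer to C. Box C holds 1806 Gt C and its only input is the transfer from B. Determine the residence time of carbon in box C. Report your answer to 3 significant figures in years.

Box A: F(A→B) = (42.68 + 58.16) − 25.27 = 75.570 Gt C/yr.
Box B: F(B→C) = (75.570 + 25.10) − 38.98 = 61.690 Gt C/yr.
Box C throughput = its input = 61.690 Gt C/yr; τ = 1806 / 61.690 = 29.28 yr.

29.3 yr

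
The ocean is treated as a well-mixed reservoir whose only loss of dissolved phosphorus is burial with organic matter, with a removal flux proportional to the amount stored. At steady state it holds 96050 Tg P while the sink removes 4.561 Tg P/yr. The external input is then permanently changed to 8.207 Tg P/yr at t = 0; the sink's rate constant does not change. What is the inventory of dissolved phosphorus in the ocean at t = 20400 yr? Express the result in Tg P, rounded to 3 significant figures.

τ = M₀/F₀ = 96050/4.561 = 21060 yr; rate constant k = 1/τ.
New steady state M_∞ = F₁/k = F₁·τ = 8.207 × 21060 = 172830 Tg P.
M(t) = M_∞ + (M₀ − M_∞)·e^(−t/τ); t/τ = 20400/21060 = 0.9687, so e^(−t/τ) = 0.3796.
M(t) = 172830 − 76780 × 0.3796 = 143690 Tg P.

144000 Tg P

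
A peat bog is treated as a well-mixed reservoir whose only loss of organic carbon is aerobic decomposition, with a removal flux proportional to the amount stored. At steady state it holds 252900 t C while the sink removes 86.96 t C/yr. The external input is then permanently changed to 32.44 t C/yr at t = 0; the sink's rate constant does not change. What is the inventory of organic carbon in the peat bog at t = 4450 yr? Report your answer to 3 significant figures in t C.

129000 t C

The sink rate constant is k = F₀/M₀ = 86.96/252900 = 0.0003439 yr⁻¹.
Solving dM/dt = F₁ − kM with M(0) = M₀ gives M(t) = F₁/k + (M₀ − F₁/k)·e^(−kt).
F₁/k = 32.44/0.0003439 = 94343 t C; kt = 0.0003439 × 4450 = 1.530, e^(−kt) = 0.2165.
M(4450) = 94343 + (252900 − 94343) × 0.2165 = 94343 + 34330 = 128670 t C.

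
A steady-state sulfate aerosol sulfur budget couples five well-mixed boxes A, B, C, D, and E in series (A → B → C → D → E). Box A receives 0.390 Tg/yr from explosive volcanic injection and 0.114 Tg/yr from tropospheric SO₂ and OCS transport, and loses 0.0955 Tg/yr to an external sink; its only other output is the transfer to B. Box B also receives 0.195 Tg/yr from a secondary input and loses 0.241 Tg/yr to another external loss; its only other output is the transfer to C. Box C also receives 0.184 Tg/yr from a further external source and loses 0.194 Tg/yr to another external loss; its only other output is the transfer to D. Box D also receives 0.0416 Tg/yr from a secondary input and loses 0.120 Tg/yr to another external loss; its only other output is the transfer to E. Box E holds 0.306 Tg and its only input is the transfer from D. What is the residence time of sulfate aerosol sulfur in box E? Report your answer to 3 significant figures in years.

1.12 yr

Box A: F(A→B) = (0.390 + 0.114) − 0.0955 = 0.40850 Tg/yr.
Box B: F(B→C) = (0.40850 + 0.195) − 0.241 = 0.36250 Tg/yr.
Box C: F(C→D) = (0.36250 + 0.184) − 0.194 = 0.35250 Tg/yr.
Box D: F(D→E) = (0.35250 + 0.0416) − 0.120 = 0.27410 Tg/yr.
Box E throughput = its input = 0.27410 Tg/yr; τ = 0.306 / 0.27410 = 1.116 yr.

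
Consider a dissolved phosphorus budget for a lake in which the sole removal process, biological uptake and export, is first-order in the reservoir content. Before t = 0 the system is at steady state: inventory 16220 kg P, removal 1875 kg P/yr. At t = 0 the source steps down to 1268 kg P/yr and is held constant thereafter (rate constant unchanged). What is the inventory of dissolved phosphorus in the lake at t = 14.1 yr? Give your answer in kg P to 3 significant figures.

12000 kg P

τ = M₀/F₀ = 16220/1875 = 8.651 yr; rate constant k = 1/τ.
New steady state M_∞ = F₁/k = F₁·τ = 1268 × 8.651 = 10969 kg P.
M(t) = M_∞ + (M₀ − M_∞)·e^(−t/τ); t/τ = 14.1/8.651 = 1.630, so e^(−t/τ) = 0.1959.
M(t) = 10969 + 5251 × 0.1959 = 11998 kg P.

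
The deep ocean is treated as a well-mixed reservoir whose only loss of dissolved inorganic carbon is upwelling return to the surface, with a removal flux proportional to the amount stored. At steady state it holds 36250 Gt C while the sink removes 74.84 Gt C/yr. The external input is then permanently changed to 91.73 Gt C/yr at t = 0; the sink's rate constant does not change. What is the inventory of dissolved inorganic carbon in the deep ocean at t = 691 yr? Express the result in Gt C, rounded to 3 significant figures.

The sink rate constant is k = F₀/M₀ = 74.84/36250 = 0.002065 yr⁻¹.
Solving dM/dt = F₁ − kM with M(0) = M₀ gives M(t) = F₁/k + (M₀ − F₁/k)·e^(−kt).
F₁/k = 91.73/0.002065 = 44431 Gt C; kt = 0.002065 × 691 = 1.427, e^(−kt) = 0.2401.
M(691) = 44431 + (36250 − 44431) × 0.2401 = 44431 − 1964 = 42467 Gt C.

42500 Gt C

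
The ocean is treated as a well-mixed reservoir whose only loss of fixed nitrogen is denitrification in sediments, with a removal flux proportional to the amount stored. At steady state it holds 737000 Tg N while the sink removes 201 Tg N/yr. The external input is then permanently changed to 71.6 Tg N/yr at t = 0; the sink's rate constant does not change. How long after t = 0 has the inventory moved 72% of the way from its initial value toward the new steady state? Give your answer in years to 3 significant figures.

4670 yr

τ = M₀/F₀ = 737000/201 = 3667 yr.
The remaining gap fraction is e^(−t/τ); 72% covered ⇒ e^(−t/τ) = 0.280.
t = −τ ln(0.280) = 3667 × 1.273 = 4668 yr.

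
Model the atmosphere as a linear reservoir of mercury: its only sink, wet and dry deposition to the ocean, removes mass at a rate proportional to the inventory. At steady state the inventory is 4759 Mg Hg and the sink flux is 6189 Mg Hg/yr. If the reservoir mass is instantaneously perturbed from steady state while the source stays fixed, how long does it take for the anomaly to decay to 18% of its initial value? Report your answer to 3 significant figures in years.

1.32 yr

For a linear reservoir the anomaly decays as exp(−t/τ) with τ = M/F = 4759/6189 = 0.7689 yr.
exp(−t/τ) = 0.18 ⇒ t = −τ ln(0.18) = 0.7689 × 1.715 = 1.319 yr.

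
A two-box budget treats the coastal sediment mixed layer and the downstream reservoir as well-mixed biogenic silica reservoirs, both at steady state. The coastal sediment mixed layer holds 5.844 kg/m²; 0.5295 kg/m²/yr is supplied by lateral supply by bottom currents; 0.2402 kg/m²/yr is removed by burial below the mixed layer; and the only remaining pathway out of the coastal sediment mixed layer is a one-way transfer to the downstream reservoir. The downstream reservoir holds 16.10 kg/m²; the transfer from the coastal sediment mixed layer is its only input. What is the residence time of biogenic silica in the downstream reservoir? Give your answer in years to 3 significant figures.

Balance the coastal sediment mixed layer: ΣF_in = 0.52950 kg/m²/yr.
Transfer to the downstream reservoir = ΣF_in − (0.2402) = 0.28930 kg/m²/yr.
At steady state the output of the downstream reservoir equals its input, 0.28930 kg/m²/yr.
τ = M / F = 16.10 / 0.28930 = 55.65 yr.

55.7 yr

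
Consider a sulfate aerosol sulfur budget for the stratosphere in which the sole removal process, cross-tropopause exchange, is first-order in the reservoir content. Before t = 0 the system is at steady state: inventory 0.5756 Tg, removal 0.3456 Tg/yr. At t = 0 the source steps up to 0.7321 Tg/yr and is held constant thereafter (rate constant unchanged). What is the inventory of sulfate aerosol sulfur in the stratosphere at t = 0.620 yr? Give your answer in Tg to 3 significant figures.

Residence time τ = M₀/F₀ = 1.666 yr. The eventual steady state is M_∞ = M₀·(F₁/F₀) = 0.5756 × 0.7321/0.3456 = 1.2193 Tg.
The anomaly ΔM(t) = M(t) − M_∞ decays as ΔM₀·e^(−t/τ) with ΔM₀ = 0.5756 − 1.2193 = −0.6437 Tg.
At t = 0.620 yr, e^(−t/τ) = e^(−0.3723) = 0.6892, so ΔM = −0.4436 Tg and M = 1.2193 − 0.4436 = 0.77568 Tg.

0.776 Tg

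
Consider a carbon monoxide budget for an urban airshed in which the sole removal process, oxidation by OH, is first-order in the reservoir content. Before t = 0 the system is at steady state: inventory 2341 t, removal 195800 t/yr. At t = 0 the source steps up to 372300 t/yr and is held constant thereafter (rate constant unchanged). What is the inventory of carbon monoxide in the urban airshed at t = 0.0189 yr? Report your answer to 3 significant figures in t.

4020 t

Residence time τ = M₀/F₀ = 0.01196 yr. The eventual steady state is M_∞ = M₀·(F₁/F₀) = 2341 × 372300/195800 = 4451.2 t.
The anomaly ΔM(t) = M(t) − M_∞ decays as ΔM₀·e^(−t/τ) with ΔM₀ = 2341 − 4451.2 = −2110 t.
At t = 0.0189 yr, e^(−t/τ) = e^(−1.581) = 0.2058, so ΔM = −434.3 t and M = 4451.2 − 434.3 = 4016.9 t.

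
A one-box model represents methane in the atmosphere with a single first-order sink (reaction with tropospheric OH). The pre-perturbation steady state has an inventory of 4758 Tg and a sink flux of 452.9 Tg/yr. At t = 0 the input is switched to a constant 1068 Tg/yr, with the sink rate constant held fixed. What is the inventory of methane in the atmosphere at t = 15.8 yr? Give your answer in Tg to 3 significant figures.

9780 Tg

Residence time τ = M₀/F₀ = 10.51 yr. The eventual steady state is M_∞ = M₀·(F₁/F₀) = 4758 × 1068/452.9 = 11220 Tg.
The anomaly ΔM(t) = M(t) − M_∞ decays as ΔM₀·e^(−t/τ) with ΔM₀ = 4758 − 11220 = −6462 Tg.
At t = 15.8 yr, e^(−t/τ) = e^(−1.504) = 0.2222, so ΔM = −1436 Tg and M = 11220 − 1436 = 9783.8 Tg.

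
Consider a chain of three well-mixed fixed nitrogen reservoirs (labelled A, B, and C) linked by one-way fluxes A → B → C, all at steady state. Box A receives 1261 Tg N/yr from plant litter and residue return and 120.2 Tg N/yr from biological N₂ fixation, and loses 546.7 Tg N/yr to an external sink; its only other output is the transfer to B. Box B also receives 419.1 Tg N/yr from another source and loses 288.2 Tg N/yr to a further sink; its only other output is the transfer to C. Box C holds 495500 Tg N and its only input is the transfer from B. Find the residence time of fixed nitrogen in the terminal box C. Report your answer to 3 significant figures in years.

Box A: F(A→B) = (1261 + 120.2) − 546.7 = 834.50 Tg N/yr.
Box B: F(B→C) = (834.50 + 419.1) − 288.2 = 965.40 Tg N/yr.
Box C throughput = its input = 965.40 Tg N/yr; τ = 495500 / 965.40 = 513.3 yr.

513 yr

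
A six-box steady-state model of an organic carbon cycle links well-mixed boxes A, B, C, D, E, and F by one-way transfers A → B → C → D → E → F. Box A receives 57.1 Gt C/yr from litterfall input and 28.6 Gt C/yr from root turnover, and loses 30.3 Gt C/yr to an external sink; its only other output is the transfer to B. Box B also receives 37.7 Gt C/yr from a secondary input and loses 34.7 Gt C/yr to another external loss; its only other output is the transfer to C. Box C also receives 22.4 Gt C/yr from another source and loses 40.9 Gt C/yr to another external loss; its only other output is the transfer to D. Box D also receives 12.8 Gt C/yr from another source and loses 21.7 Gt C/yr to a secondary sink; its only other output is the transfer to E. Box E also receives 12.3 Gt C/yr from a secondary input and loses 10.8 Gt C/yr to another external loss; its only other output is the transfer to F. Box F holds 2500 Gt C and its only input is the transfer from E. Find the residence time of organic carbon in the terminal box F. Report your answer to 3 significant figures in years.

76.9 yr

Box A: F(A→B) = (57.1 + 28.6) − 30.3 = 55.400 Gt C/yr.
Box B: F(B→C) = (55.400 + 37.7) − 34.7 = 58.400 Gt C/yr.
Box C: F(C→D) = (58.400 + 22.4) − 40.9 = 39.900 Gt C/yr.
Box D: F(D→E) = (39.900 + 12.8) − 21.7 = 31.000 Gt C/yr.
Box E: F(E→F) = (31.000 + 12.3) − 10.8 = 32.500 Gt C/yr.
Box F throughput = its input = 32.500 Gt C/yr; τ = 2500 / 32.500 = 76.92 yr.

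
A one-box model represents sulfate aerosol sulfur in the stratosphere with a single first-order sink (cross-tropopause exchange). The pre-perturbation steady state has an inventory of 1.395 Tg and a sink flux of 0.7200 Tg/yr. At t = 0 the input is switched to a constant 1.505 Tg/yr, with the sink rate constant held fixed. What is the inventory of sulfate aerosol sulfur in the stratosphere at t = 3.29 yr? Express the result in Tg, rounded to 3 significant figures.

2.64 Tg

The sink rate constant is k = F₀/M₀ = 0.7200/1.395 = 0.5161 yr⁻¹.
Solving dM/dt = F₁ − kM with M(0) = M₀ gives M(t) = F₁/k + (M₀ − F₁/k)·e^(−kt).
F₁/k = 1.505/0.5161 = 2.9159 Tg; kt = 0.5161 × 3.29 = 1.698, e^(−kt) = 0.1830.
M(3.29) = 2.9159 + (1.395 − 2.9159) × 0.1830 = 2.9159 − 0.2784 = 2.6375 Tg.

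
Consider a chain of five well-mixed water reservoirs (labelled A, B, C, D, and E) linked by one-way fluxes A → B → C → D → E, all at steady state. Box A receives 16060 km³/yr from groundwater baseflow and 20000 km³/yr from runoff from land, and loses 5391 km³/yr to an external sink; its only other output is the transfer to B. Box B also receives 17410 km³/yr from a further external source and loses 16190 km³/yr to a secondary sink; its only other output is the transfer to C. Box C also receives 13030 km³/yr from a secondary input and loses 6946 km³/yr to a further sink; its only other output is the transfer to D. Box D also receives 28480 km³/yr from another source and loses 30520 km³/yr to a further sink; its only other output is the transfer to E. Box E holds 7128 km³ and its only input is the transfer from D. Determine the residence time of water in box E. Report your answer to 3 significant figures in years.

Box A: F(A→B) = (16060 + 20000) − 5391 = 30669 km³/yr.
Box B: F(B→C) = (30669 + 17410) − 16190 = 31889 km³/yr.
Box C: F(C→D) = (31889 + 13030) − 6946 = 37973 km³/yr.
Box D: F(D→E) = (37973 + 28480) − 30520 = 35933 km³/yr.
Box E throughput = its input = 35933 km³/yr; τ = 7128 / 35933 = 0.1984 yr.

0.198 yr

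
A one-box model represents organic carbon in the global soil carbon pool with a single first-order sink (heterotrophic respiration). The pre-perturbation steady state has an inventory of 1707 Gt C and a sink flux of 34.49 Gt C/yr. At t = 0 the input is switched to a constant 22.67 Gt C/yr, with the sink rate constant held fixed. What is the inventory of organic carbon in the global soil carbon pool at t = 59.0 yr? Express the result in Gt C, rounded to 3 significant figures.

1300 Gt C

The sink rate constant is k = F₀/M₀ = 34.49/1707 = 0.02021 yr⁻¹.
Solving dM/dt = F₁ − kM with M(0) = M₀ gives M(t) = F₁/k + (M₀ − F₁/k)·e^(−kt).
F₁/k = 22.67/0.02021 = 1122.0 Gt C; kt = 0.02021 × 59.0 = 1.192, e^(−kt) = 0.3036.
M(59.0) = 1122.0 + (1707 − 1122.0) × 0.3036 = 1122.0 + 177.6 = 1299.6 Gt C.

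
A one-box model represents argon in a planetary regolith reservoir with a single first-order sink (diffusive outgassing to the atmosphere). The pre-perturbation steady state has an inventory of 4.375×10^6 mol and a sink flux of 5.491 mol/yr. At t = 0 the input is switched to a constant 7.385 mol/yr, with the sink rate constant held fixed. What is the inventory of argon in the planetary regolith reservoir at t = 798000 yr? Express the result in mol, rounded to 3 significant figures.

Residence time τ = M₀/F₀ = 796800 yr. The eventual steady state is M_∞ = M₀·(F₁/F₀) = 4.375×10^6 × 7.385/5.491 = 5.8841×10^6 mol.
The anomaly ΔM(t) = M(t) − M_∞ decays as ΔM₀·e^(−t/τ) with ΔM₀ = 4.375×10^6 − 5.8841×10^6 = −1.509×10^6 mol.
At t = 798000 yr, e^(−t/τ) = e^(−1.002) = 0.3673, so ΔM = −554300 mol and M = 5.8841×10^6 − 554300 = 5.3298×10^6 mol.

5.33×10^6 mol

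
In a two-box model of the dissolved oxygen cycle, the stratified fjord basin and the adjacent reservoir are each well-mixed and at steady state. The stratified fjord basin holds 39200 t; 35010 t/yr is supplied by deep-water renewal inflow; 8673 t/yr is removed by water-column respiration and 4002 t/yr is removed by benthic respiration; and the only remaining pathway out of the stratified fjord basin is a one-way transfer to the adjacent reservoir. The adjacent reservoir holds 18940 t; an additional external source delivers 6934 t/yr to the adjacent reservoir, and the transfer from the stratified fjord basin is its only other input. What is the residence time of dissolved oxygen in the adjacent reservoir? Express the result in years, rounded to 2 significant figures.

Balance the stratified fjord basin: ΣF_in = 35010 t/yr.
Transfer to the adjacent reservoir = ΣF_in − (8673 + 4002) = 22335 t/yr.
Total input to the adjacent reservoir = 22335 + 6934 = 29269 t/yr; at steady state this equals its total output.
τ = M / F = 18940 / 29269 = 0.6471 yr.

0.65 yr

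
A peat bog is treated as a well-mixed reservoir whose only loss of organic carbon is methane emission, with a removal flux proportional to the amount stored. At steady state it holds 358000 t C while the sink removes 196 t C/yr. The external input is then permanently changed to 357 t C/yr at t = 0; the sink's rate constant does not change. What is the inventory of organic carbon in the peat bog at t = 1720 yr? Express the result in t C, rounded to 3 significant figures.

τ = M₀/F₀ = 358000/196 = 1827 yr; rate constant k = 1/τ.
New steady state M_∞ = F₁/k = F₁·τ = 357 × 1827 = 652070 t C.
M(t) = M_∞ + (M₀ − M_∞)·e^(−t/τ); t/τ = 1720/1827 = 0.9417, so e^(−t/τ) = 0.3900.
M(t) = 652070 − 294100 × 0.3900 = 537390 t C.

537000 t C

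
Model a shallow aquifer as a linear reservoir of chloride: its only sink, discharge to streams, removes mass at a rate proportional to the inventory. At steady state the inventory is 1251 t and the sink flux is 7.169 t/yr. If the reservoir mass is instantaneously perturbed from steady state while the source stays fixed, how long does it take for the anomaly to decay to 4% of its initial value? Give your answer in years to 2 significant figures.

For a linear reservoir the anomaly decays as exp(−t/τ) with τ = M/F = 1251/7.169 = 174.5 yr.
exp(−t/τ) = 0.04 ⇒ t = −τ ln(0.04) = 174.5 × 3.219 = 561.7 yr.

560 yr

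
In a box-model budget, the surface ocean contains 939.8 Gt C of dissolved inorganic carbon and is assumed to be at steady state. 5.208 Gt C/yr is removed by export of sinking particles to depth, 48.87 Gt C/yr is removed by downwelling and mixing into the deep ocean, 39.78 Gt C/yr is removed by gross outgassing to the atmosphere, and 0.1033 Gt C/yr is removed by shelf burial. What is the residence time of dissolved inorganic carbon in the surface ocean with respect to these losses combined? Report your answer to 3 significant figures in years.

10.0 yr

Total removal = 5.208 + 48.87 + 39.78 + 0.1033 = 93.961 Gt C/yr.
τ = M / ΣF_out = 939.8 / 93.961 = 10.00 yr.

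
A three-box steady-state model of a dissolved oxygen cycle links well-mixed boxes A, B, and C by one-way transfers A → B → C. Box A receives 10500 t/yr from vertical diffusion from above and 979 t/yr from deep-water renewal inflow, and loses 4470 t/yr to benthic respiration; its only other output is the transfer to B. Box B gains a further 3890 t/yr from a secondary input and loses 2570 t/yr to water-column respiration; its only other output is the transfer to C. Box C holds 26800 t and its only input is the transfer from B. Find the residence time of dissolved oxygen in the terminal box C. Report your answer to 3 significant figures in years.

Box A: F(A→B) = (10500 + 979) − 4470 = 7009.0 t/yr.
Box B: F(B→C) = (7009.0 + 3890) − 2570 = 8329.0 t/yr.
Box C throughput = its input = 8329.0 t/yr; τ = 26800 / 8329.0 = 3.218 yr.

3.22 yr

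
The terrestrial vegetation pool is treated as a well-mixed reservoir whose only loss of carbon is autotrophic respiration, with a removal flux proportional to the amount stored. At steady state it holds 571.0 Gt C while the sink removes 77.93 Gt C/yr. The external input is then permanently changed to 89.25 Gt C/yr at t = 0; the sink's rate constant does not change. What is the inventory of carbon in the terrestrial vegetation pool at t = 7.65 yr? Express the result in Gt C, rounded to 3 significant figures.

625 Gt C

Residence time τ = M₀/F₀ = 7.327 yr. The eventual steady state is M_∞ = M₀·(F₁/F₀) = 571.0 × 89.25/77.93 = 653.94 Gt C.
The anomaly ΔM(t) = M(t) − M_∞ decays as ΔM₀·e^(−t/τ) with ΔM₀ = 571.0 − 653.94 = −82.94 Gt C.
At t = 7.65 yr, e^(−t/τ) = e^(−1.044) = 0.3520, so ΔM = −29.20 Gt C and M = 653.94 − 29.20 = 624.75 Gt C.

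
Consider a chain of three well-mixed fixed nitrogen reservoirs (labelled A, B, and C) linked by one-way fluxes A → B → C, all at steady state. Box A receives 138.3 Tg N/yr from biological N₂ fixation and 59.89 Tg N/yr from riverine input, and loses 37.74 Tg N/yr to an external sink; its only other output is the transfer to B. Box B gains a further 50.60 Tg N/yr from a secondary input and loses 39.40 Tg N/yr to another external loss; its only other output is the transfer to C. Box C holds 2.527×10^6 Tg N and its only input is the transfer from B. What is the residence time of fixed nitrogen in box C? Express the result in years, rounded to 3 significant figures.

14700 yr

Box A: F(A→B) = (138.3 + 59.89) − 37.74 = 160.45 Tg N/yr.
Box B: F(B→C) = (160.45 + 50.60) − 39.40 = 171.65 Tg N/yr.
Box C throughput = its input = 171.65 Tg N/yr; τ = 2.527×10^6 / 171.65 = 14720 yr.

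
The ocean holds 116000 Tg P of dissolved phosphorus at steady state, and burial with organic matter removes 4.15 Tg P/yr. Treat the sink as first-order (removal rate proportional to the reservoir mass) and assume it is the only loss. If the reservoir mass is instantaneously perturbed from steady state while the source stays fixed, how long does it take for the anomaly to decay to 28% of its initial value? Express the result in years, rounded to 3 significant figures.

35600 yr

For a linear reservoir the anomaly decays as exp(−t/τ) with τ = M/F = 116000/4.15 = 27950 yr.
exp(−t/τ) = 0.28 ⇒ t = −τ ln(0.28) = 27950 × 1.273 = 35580 yr.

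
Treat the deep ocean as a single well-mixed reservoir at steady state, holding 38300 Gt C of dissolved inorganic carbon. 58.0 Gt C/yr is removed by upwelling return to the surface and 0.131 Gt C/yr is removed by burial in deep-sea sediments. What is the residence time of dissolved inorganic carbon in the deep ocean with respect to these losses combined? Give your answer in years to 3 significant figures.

Total removal = 58.00 + 0.1310 = 58.131 Gt C/yr.
τ = M / ΣF_out = 38300 / 58.131 = 658.9 yr.

659 yr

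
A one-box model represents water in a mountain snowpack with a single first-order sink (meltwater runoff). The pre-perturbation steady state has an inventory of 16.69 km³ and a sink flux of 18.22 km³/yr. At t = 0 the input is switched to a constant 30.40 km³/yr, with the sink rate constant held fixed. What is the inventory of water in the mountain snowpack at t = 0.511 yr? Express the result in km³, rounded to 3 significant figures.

τ = M₀/F₀ = 16.69/18.22 = 0.9160 yr; rate constant k = 1/τ.
New steady state M_∞ = F₁/k = F₁·τ = 30.40 × 0.9160 = 27.847 km³.
M(t) = M_∞ + (M₀ − M_∞)·e^(−t/τ); t/τ = 0.511/0.9160 = 0.5578, so e^(−t/τ) = 0.5724.
M(t) = 27.847 − 11.16 × 0.5724 = 21.460 km³.

21.5 km³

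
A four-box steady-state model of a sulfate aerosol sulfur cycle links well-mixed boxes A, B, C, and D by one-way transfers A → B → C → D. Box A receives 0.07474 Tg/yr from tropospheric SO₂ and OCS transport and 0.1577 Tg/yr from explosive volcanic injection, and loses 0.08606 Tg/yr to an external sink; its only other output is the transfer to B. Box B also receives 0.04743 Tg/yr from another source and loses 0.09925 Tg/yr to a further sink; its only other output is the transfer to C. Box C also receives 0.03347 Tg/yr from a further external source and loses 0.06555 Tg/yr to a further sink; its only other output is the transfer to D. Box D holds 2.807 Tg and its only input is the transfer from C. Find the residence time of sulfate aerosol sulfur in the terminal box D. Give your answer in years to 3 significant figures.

Box A: F(A→B) = (0.07474 + 0.1577) − 0.08606 = 0.14638 Tg/yr.
Box B: F(B→C) = (0.14638 + 0.04743) − 0.09925 = 0.094560 Tg/yr.
Box C: F(C→D) = (0.094560 + 0.03347) − 0.06555 = 0.062480 Tg/yr.
Box D throughput = its input = 0.062480 Tg/yr; τ = 2.807 / 0.062480 = 44.93 yr.

44.9 yr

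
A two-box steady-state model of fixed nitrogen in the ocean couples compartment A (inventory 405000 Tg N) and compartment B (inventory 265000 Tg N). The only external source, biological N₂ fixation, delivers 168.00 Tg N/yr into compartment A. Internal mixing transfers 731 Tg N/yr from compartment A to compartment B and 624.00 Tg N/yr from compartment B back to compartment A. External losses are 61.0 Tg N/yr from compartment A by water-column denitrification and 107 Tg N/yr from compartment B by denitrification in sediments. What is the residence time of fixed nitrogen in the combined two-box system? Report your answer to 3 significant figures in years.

3990 yr

Residence time in the combined system uses the total inventory and the total *external* removal — internal exchanges between the two boxes cancel.
M_total = 405000 + 265000 = 670000 Tg N.
ΣF_external_out = 61.0 + 107 = 168.00 Tg N/yr.
τ = M_total / ΣF_ext = 670000 / 168.00 = 3988 yr.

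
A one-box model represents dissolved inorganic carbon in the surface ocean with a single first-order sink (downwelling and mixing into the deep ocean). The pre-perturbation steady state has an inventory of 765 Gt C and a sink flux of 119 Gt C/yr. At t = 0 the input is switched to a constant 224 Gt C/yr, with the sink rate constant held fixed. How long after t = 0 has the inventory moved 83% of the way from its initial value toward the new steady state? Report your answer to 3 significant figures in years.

τ = M₀/F₀ = 765/119 = 6.429 yr.
The remaining gap fraction is e^(−t/τ); 83% covered ⇒ e^(−t/τ) = 0.170.
t = −τ ln(0.170) = 6.429 × 1.772 = 11.39 yr.

11.4 yr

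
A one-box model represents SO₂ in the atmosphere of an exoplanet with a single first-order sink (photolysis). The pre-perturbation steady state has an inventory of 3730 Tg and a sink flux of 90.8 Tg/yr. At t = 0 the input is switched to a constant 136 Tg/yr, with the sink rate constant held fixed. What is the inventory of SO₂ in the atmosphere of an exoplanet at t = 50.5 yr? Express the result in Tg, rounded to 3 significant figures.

The sink rate constant is k = F₀/M₀ = 90.8/3730 = 0.02434 yr⁻¹.
Solving dM/dt = F₁ − kM with M(0) = M₀ gives M(t) = F₁/k + (M₀ − F₁/k)·e^(−kt).
F₁/k = 136/0.02434 = 5586.8 Tg; kt = 0.02434 × 50.5 = 1.229, e^(−kt) = 0.2925.
M(50.5) = 5586.8 + (3730 − 5586.8) × 0.2925 = 5586.8 − 543.1 = 5043.7 Tg.

5040 Tg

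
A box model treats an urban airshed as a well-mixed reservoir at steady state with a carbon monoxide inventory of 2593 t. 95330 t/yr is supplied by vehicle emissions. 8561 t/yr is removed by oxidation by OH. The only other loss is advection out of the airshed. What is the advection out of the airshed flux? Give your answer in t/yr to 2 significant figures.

87000 t/yr

At steady state ΣF_in = ΣF_out.
ΣF_in = 95330 t/yr.
Advection out of the airshed flux = ΣF_in − (8561) = 95330 − 8561 = 86770 t/yr.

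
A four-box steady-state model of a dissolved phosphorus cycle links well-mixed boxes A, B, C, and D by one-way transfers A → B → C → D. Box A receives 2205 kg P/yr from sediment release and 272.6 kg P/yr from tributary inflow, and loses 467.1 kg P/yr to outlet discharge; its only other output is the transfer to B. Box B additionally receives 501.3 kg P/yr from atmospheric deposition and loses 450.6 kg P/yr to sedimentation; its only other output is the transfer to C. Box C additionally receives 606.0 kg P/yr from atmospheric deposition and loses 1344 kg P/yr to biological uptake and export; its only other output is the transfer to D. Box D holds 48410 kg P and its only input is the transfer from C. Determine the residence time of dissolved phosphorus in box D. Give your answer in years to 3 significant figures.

Box A: F(A→B) = (2205 + 272.6) − 467.1 = 2010.5 kg P/yr.
Box B: F(B→C) = (2010.5 + 501.3) − 450.6 = 2061.2 kg P/yr.
Box C: F(C→D) = (2061.2 + 606.0) − 1344 = 1323.2 kg P/yr.
Box D throughput = its input = 1323.2 kg P/yr; τ = 48410 / 1323.2 = 36.59 yr.

36.6 yr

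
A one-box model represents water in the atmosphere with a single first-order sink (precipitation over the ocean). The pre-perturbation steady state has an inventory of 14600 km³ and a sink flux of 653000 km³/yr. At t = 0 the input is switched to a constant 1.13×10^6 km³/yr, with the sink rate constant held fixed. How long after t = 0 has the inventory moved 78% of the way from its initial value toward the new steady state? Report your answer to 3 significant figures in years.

τ = M₀/F₀ = 14600/653000 = 0.02236 yr.
The remaining gap fraction is e^(−t/τ); 78% covered ⇒ e^(−t/τ) = 0.220.
t = −τ ln(0.220) = 0.02236 × 1.514 = 0.03385 yr.

0.0339 yr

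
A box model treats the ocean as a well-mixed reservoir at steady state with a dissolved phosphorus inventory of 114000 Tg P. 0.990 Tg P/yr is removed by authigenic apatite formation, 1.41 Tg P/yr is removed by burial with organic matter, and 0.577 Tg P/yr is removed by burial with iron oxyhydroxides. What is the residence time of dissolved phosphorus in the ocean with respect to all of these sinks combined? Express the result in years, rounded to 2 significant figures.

Total removal flux = 0.990 + 1.41 + 0.577 = 2.9770 Tg P/yr.
τ = M / ΣF_out = 114000 / 2.9770 = 38290 yr.

38000 yr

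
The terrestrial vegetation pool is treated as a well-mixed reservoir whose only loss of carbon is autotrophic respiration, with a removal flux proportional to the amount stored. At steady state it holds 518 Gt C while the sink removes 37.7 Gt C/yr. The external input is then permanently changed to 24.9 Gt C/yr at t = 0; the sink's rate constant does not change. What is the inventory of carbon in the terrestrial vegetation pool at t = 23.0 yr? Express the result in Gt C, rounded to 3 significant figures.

τ = M₀/F₀ = 518/37.7 = 13.74 yr; rate constant k = 1/τ.
New steady state M_∞ = F₁/k = F₁·τ = 24.9 × 13.74 = 342.13 Gt C.
M(t) = M_∞ + (M₀ − M_∞)·e^(−t/τ); t/τ = 23.0/13.74 = 1.674, so e^(−t/τ) = 0.1875.
M(t) = 342.13 + 175.9 × 0.1875 = 375.10 Gt C.

375 Gt C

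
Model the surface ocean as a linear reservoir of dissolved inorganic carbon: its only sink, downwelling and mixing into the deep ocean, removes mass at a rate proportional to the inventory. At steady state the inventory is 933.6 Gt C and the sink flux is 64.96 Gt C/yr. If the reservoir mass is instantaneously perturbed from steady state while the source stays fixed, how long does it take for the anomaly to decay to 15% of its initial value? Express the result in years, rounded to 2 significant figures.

For a linear reservoir the anomaly decays as exp(−t/τ) with τ = M/F = 933.6/64.96 = 14.37 yr.
exp(−t/τ) = 0.15 ⇒ t = −τ ln(0.15) = 14.37 × 1.897 = 27.27 yr.

27 yr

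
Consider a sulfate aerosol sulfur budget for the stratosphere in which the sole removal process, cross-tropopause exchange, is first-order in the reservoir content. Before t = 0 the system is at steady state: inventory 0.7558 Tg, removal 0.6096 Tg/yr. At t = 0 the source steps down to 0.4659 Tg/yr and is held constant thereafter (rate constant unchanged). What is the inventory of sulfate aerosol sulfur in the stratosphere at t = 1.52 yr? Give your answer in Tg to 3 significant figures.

τ = M₀/F₀ = 0.7558/0.6096 = 1.240 yr; rate constant k = 1/τ.
New steady state M_∞ = F₁/k = F₁·τ = 0.4659 × 1.240 = 0.57764 Tg.
M(t) = M_∞ + (M₀ − M_∞)·e^(−t/τ); t/τ = 1.52/1.240 = 1.226, so e^(−t/τ) = 0.2935.
M(t) = 0.57764 + 0.1782 × 0.2935 = 0.62992 Tg.

0.630 Tg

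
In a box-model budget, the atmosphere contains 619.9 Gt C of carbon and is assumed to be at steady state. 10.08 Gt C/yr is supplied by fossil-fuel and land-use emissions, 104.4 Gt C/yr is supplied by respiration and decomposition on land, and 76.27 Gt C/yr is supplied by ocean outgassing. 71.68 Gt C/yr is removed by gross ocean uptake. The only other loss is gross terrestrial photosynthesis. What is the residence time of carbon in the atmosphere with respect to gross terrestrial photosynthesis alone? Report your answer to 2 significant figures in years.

At steady state ΣF_in = ΣF_out.
ΣF_in = 10.08 + 104.4 + 76.27 = 190.75 Gt C/yr.
Gross terrestrial photosynthesis flux = ΣF_in − (71.68) = 190.75 − 71.68 = 119.1 Gt C/yr.
τ = M / F = 619.9 / 119.1 = 5.206 yr.

5.2 yr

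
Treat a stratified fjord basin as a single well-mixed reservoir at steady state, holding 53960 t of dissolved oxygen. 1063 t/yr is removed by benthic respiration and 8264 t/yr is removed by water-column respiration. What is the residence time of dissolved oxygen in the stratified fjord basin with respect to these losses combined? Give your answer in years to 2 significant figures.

Total removal = 1063 + 8264 = 9327.0 t/yr.
τ = M / ΣF_out = 53960 / 9327.0 = 5.785 yr.

5.8 yr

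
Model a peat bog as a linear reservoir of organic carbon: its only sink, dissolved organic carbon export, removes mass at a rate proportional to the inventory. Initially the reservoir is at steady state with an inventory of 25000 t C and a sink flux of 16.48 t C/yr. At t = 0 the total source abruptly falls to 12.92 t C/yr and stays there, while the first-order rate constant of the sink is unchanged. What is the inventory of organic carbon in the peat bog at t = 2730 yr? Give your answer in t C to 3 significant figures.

20500 t C

Residence time τ = M₀/F₀ = 1517 yr. The eventual steady state is M_∞ = M₀·(F₁/F₀) = 25000 × 12.92/16.48 = 19600 t C.
The anomaly ΔM(t) = M(t) − M_∞ decays as ΔM₀·e^(−t/τ) with ΔM₀ = 25000 − 19600 = 5400 t C.
At t = 2730 yr, e^(−t/τ) = e^(−1.800) = 0.1654, so ΔM = 893.0 t C and M = 19600 + 893.0 = 20493 t C.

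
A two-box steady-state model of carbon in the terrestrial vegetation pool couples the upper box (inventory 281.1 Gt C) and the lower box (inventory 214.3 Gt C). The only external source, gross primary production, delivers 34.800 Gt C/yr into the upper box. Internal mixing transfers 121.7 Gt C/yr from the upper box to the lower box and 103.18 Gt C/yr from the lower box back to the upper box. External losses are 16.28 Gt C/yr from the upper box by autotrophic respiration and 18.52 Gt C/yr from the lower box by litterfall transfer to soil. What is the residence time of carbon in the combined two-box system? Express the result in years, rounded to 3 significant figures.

Residence time in the combined system uses the total inventory and the total *external* removal — internal exchanges between the two boxes cancel.
M_total = 281.1 + 214.3 = 495.40 Gt C.
ΣF_external_out = 16.28 + 18.52 = 34.800 Gt C/yr.
τ = M_total / ΣF_ext = 495.40 / 34.800 = 14.24 yr.

14.2 yr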